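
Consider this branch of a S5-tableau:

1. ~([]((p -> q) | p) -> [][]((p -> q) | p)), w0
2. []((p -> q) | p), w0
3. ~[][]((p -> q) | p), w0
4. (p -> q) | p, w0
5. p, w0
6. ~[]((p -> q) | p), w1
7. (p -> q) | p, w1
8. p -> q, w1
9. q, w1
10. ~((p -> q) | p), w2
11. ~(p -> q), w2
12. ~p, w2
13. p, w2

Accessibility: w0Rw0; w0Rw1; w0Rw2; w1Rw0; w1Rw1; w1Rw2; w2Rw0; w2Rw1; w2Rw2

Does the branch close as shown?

Both p and ~p appear at w2.

Closed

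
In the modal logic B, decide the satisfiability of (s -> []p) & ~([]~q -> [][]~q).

Satisfiable

1. (s -> []p) & ~([]~q -> [][]~q), 0
2. s -> []p, 0
3. ~([]~q -> [][]~q), 0
4. []~q, 0
5. ~[][]~q, 0
6. ~q, 0
7. []p, 0
8. p, 0
9. ~[]~q, 1
10. ~q, 1
11. p, 1
12. q, 2
Accessibility: 0R0, 0R1, 1R0, 1R1, 1R2, 2R1, 2R2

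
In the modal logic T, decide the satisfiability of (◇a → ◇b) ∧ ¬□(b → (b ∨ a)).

1. (◇a → ◇b) ∧ ¬□(b → (b ∨ a)), w0
2. ◇a → ◇b, w0
3. ¬□(b → (b ∨ a)), w0
4. ¬◇a, w0
5. ¬a, w0
6. ¬(b → (b ∨ a)), w1
7. b, w1
8. ¬(b ∨ a), w1
9. ¬b, w1
10. ¬a, w1
Accessibility: w0Rw0, w0Rw1, w1Rw1
Branch closes: b and ¬b both at w1.
(One branch shown.) All branches close.

No, unsatisfiable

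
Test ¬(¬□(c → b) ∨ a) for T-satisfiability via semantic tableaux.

Yes, satisfiable

1. ¬(¬□(c → b) ∨ a), u
2. □(c → b), u
3. ¬a, u
4. c → b, u
5. b, u
Accessibility: uRu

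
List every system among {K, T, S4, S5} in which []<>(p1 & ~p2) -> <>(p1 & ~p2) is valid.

T, S4, S5

K-tableau for the negation ~([]<>(p1 & ~p2) -> <>(p1 & ~p2)):
1. ~([]<>(p1 & ~p2) -> <>(p1 & ~p2)), 0
2. []<>(p1 & ~p2), 0
3. ~<>(p1 & ~p2), 0
Complete open branch: countermodel on a K-frame, so not valid in K.
T-tableau for the negation ~([]<>(p1 & ~p2) -> <>(p1 & ~p2)):
1. ~([]<>(p1 & ~p2) -> <>(p1 & ~p2)), 0
2. []<>(p1 & ~p2), 0
3. ~<>(p1 & ~p2), 0
4. <>(p1 & ~p2), 0
5. ~(p1 & ~p2), 0
6. p2, 0
7. p1 & ~p2, 1
8. p1, 1
9. ~p2, 1
10. <>(p1 & ~p2), 1
11. ~(p1 & ~p2), 1
12. p2, 1
Accessibility: 0R0, 0R1, 1R1
Branch closes: p2 and ~p2 both at 1.
Every branch closes (one shown): valid in T, hence also in S4, S5 (every theorem of T is a theorem of S4 and S5).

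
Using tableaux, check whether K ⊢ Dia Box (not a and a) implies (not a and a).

Invalid (countermodel exists)

Tableau for the negation not (Dia Box (not a and a) implies (not a and a)):
1. not (Dia Box (not a and a) implies (not a and a)), 0
2. Dia Box (not a and a), 0
3. not (not a and a), 0
4. not a, 0
5. Box (not a and a), 1
Accessibility: 0R1
The negation has an open branch (countermodel exists).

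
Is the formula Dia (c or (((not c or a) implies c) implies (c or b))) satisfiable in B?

Satisfiable (open branch found)

1. Dia (c or (((not c or a) implies c) implies (c or b))), w0
2. c or (((not c or a) implies c) implies (c or b)), w1
3. ((not c or a) implies c) implies (c or b), w1
4. c or b, w1
5. b, w1
Accessibility: w0Rw0, w0Rw1, w1Rw0, w1Rw1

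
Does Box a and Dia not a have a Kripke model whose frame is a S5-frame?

1. Box a and Dia not a, u
2. Box a, u
3. Dia not a, u
4. a, u
5. not a, v
6. a, v
Accessibility: uRu, uRv, vRu, vRv
Branch closes: a and not a both at v.
(One branch shown.) All branches close.

Unsatisfiable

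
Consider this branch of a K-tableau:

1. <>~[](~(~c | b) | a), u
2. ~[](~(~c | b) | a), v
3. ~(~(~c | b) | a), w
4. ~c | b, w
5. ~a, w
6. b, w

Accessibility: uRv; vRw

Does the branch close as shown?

Open

No world carries both an atom and its negation.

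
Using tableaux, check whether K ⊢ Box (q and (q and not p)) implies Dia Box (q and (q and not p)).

Tableau for the negation not (Box (q and (q and not p)) implies Dia Box (q and (q and not p))):
1. not (Box (q and (q and not p)) implies Dia Box (q and (q and not p))), u
2. Box (q and (q and not p)), u   [neg-implies-rule on 1]
3. not Dia Box (q and (q and not p)), u   [neg-implies-rule on 1]
The negation has an open branch (countermodel exists).

No, not valid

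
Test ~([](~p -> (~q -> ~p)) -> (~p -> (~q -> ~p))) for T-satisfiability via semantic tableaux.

Unsatisfiable

1. ~([](~p -> (~q -> ~p)) -> (~p -> (~q -> ~p))), u
2. [](~p -> (~q -> ~p)), u   [~->-rule on 1]
3. ~(~p -> (~q -> ~p)), u   [~->-rule on 1]
4. ~p, u   [~->-rule on 3]
5. ~(~q -> ~p), u   [~->-rule on 3]
6. ~q, u   [~->-rule on 5]
7. p, u   [~->-rule on 5]
Accessibility: uRu
Branch closes: p and ~p both at u.
Every branch closes; the branch above is one of them.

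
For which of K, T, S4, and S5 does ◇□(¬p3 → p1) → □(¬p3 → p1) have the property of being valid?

S5-tableau for the negation ¬(◇□(¬p3 → p1) → □(¬p3 → p1)):
1. ¬(◇□(¬p3 → p1) → □(¬p3 → p1)), 0
2. ◇□(¬p3 → p1), 0
3. ¬□(¬p3 → p1), 0
4. □(¬p3 → p1), 1
5. ¬p3 → p1, 0
6. ¬p3 → p1, 1
7. p1, 0
8. p1, 1
9. ¬(¬p3 → p1), 2
10. ¬p3, 2
11. ¬p1, 2
12. ¬p3 → p1, 2
13. p1, 2
Accessibility: 0R0, 0R1, 0R2, 1R0, 1R1, 1R2, 2R0, 2R1, 2R2
Branch closes: p1 and ¬p1 both at 2.
Every branch closes (one shown): valid in S5.
S4-tableau for the negation ¬(◇□(¬p3 → p1) → □(¬p3 → p1)):
1. ¬(◇□(¬p3 → p1) → □(¬p3 → p1)), 0
2. ◇□(¬p3 → p1), 0
3. ¬□(¬p3 → p1), 0
4. □(¬p3 → p1), 1
5. ¬p3 → p1, 1
6. p1, 1
7. ¬(¬p3 → p1), 2
8. ¬p3, 2
9. ¬p1, 2
Accessibility: 0R0, 0R1, 0R2, 1R1, 2R2
Complete open branch: countermodel on an S4-frame, so not valid in S4, nor in K, T (the same frame is also a K-frame and a T-frame).

S5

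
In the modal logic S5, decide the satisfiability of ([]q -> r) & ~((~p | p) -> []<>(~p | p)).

No, unsatisfiable

1. ([]q -> r) & ~((~p | p) -> []<>(~p | p)), 0
2. []q -> r, 0
3. ~((~p | p) -> []<>(~p | p)), 0
4. ~p | p, 0
5. ~[]<>(~p | p), 0
6. r, 0
7. p, 0
8. ~<>(~p | p), 1
9. ~(~p | p), 0
10. ~p, 0
Accessibility: 0R0, 0R1, 1R0, 1R1
Branch closes: p and ~p both at 0.
All branches of the tableau close; one closing branch shown above.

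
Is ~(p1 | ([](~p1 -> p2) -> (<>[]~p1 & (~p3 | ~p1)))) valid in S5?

Tableau for the negation p1 | ([](~p1 -> p2) -> (<>[]~p1 & (~p3 | ~p1))):
1. p1 | ([](~p1 -> p2) -> (<>[]~p1 & (~p3 | ~p1))), 0
2. [](~p1 -> p2) -> (<>[]~p1 & (~p3 | ~p1)), 0   [|-rule on 1 (branches; this branch)]
3. <>[]~p1 & (~p3 | ~p1), 0   [->-rule on 2 (branches; this branch)]
4. <>[]~p1, 0   [&-rule on 3]
5. ~p3 | ~p1, 0   [&-rule on 3]
6. ~p1, 0   [|-rule on 5 (branches; this branch)]
7. []~p1, 1   [<>-rule on 4: fresh world 1, 0R1]
8. ~p1, 1   [[]-rule on 7 via 1R1]
Accessibility: 0R0, 0R1, 1R0, 1R1
The negation has an open branch (countermodel exists).

Not valid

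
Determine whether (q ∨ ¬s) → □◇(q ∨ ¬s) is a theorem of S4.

Tableau for the negation ¬((q ∨ ¬s) → □◇(q ∨ ¬s)):
1. ¬((q ∨ ¬s) → □◇(q ∨ ¬s)), w0
2. q ∨ ¬s, w0
3. ¬□◇(q ∨ ¬s), w0
4. ¬s, w0
5. ¬◇(q ∨ ¬s), w1
6. ¬(q ∨ ¬s), w1
7. ¬q, w1
8. s, w1
Accessibility: w0Rw0, w0Rw1, w1Rw1
The negation has an open branch (countermodel exists).

Invalid (countermodel exists)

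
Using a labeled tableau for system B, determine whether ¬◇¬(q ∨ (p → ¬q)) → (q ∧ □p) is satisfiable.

Satisfiable (open branch found)

1. ¬◇¬(q ∨ (p → ¬q)) → (q ∧ □p), u
2. q ∧ □p, u   [→-rule on 1 (branches; this branch)]
3. q, u   [∧-rule on 2]
4. □p, u   [∧-rule on 2]
5. p, u   [□-rule on 4 via uRu]
Accessibility: uRu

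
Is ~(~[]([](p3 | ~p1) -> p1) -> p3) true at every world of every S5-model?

Tableau for the negation ~[]([](p3 | ~p1) -> p1) -> p3:
1. ~[]([](p3 | ~p1) -> p1) -> p3, 0
2. p3, 0   [->-rule on 1 (branches; this branch)]
Accessibility: 0R0
The negation has an open branch (countermodel exists).

Not valid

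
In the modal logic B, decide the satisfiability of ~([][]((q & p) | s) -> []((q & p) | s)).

No, unsatisfiable

1. ~([][]((q & p) | s) -> []((q & p) | s)), 0
2. [][]((q & p) | s), 0   [~->-rule on 1]
3. ~[]((q & p) | s), 0   [~->-rule on 1]
4. []((q & p) | s), 0   [[]-rule on 2 via 0R0]
5. (q & p) | s, 0   [[]-rule on 4 via 0R0]
6. q & p, 0   [|-rule on 5 (branches; this branch)]
7. q, 0   [&-rule on 6]
8. p, 0   [&-rule on 6]
9. ~((q & p) | s), 1   [~[]-rule on 3: fresh world 1, 0R1]
10. ~(q & p), 1   [~|-rule on 9]
11. ~s, 1   [~|-rule on 9]
12. []((q & p) | s), 1   [[]-rule on 2 via 0R1]
13. (q & p) | s, 1   [[]-rule on 4 via 0R1]
14. ~p, 1   [~&-rule on 10 (branches; this branch)]
15. q & p, 1   [|-rule on 13 (branches; this branch)]
16. q, 1   [&-rule on 15]
17. p, 1   [&-rule on 15]
Accessibility: 0R0, 0R1, 1R0, 1R1
Branch closes: p and ~p both at 1.
Every branch closes; the branch above is one of them.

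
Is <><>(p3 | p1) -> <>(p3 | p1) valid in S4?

Yes, valid

Tableau for the negation ~(<><>(p3 | p1) -> <>(p3 | p1)):
1. ~(<><>(p3 | p1) -> <>(p3 | p1)), 0
2. <><>(p3 | p1), 0
3. ~<>(p3 | p1), 0
4. ~(p3 | p1), 0
5. ~p3, 0
6. ~p1, 0
7. <>(p3 | p1), 1
8. ~(p3 | p1), 1
9. ~p3, 1
10. ~p1, 1
11. p3 | p1, 2
12. ~(p3 | p1), 2
13. ~p3, 2
14. ~p1, 2
15. p1, 2
Accessibility: 0R0, 0R1, 0R2, 1R1, 1R2, 2R2
Branch closes: p1 and ~p1 both at 2.
All branches of the negation close; one closing branch shown above.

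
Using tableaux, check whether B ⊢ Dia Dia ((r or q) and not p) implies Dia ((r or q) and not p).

Not valid

Tableau for the negation not (Dia Dia ((r or q) and not p) implies Dia ((r or q) and not p)):
1. not (Dia Dia ((r or q) and not p) implies Dia ((r or q) and not p)), u
2. Dia Dia ((r or q) and not p), u
3. not Dia ((r or q) and not p), u
4. not ((r or q) and not p), u
5. p, u
6. Dia ((r or q) and not p), v
7. not ((r or q) and not p), v
8. p, v
9. (r or q) and not p, w
10. r or q, w
11. not p, w
12. q, w
Accessibility: uRu, uRv, vRu, vRv, vRw, wRv, wRw
The negation has an open branch (countermodel exists).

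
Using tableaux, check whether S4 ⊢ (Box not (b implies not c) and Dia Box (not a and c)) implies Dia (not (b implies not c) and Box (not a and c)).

Tableau for the negation not ((Box not (b implies not c) and Dia Box (not a and c)) implies Dia (not (b implies not c) and Box (not a and c))):
1. not ((Box not (b implies not c) and Dia Box (not a and c)) implies Dia (not (b implies not c) and Box (not a and c))), 0
2. Box not (b implies not c) and Dia Box (not a and c), 0
3. not Dia (not (b implies not c) and Box (not a and c)), 0
4. Box not (b implies not c), 0
5. Dia Box (not a and c), 0
6. not (not (b implies not c) and Box (not a and c)), 0
7. not (b implies not c), 0
8. b, 0
9. c, 0
10. not Box (not a and c), 0
11. Box (not a and c), 1
12. not (not (b implies not c) and Box (not a and c)), 1
13. not (b implies not c), 1
14. b, 1
15. c, 1
16. not a and c, 1
17. not a, 1
18. not Box (not a and c), 1
19. not (not a and c), 2
20. not (not (b implies not c) and Box (not a and c)), 2
21. not (b implies not c), 2
22. b, 2
23. c, 2
24. a, 2
25. not Box (not a and c), 2
26. not (not a and c), 3
27. not (not (b implies not c) and Box (not a and c)), 3
28. not (b implies not c), 3
29. b, 3
30. c, 3
31. not a and c, 3
32. not a, 3
33. not c, 3
Accessibility: 0R0, 0R1, 0R2, 0R3, 1R1, 1R3, 2R2, 3R3
Branch closes: c and not c both at 3.
Every branch of the negation's tableau closes; the branch above is one of them.

Valid in S4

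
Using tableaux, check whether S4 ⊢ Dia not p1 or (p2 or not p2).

Tableau for the negation not (Dia not p1 or (p2 or not p2)):
1. not (Dia not p1 or (p2 or not p2)), w0
2. not Dia not p1, w0   [neg-or-rule on 1]
3. not (p2 or not p2), w0   [neg-or-rule on 1]
4. not p2, w0   [neg-or-rule on 3]
5. p2, w0   [neg-or-rule on 3]
Accessibility: w0Rw0
Branch closes: p2 and not p2 both at w0.
Every branch of the negation's tableau closes; the branch above is one of them.

Yes, valid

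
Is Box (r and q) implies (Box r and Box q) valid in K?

Tableau for the negation not (Box (r and q) implies (Box r and Box q)):
1. not (Box (r and q) implies (Box r and Box q)), u
2. Box (r and q), u
3. not (Box r and Box q), u
4. not Box q, u
5. not q, v
6. r and q, v
7. r, v
8. q, v
Accessibility: uRv
Branch closes: q and not q both at v.
All branches of the negation close; one closing branch shown above.

Yes, valid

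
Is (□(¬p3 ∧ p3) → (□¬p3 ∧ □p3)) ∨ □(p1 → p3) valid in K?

Tableau for the negation ¬((□(¬p3 ∧ p3) → (□¬p3 ∧ □p3)) ∨ □(p1 → p3)):
1. ¬((□(¬p3 ∧ p3) → (□¬p3 ∧ □p3)) ∨ □(p1 → p3)), w0
2. ¬(□(¬p3 ∧ p3) → (□¬p3 ∧ □p3)), w0
3. ¬□(p1 → p3), w0
4. □(¬p3 ∧ p3), w0
5. ¬(□¬p3 ∧ □p3), w0
6. ¬□p3, w0
7. ¬(p1 → p3), w1
8. p1, w1
9. ¬p3, w1
10. ¬p3 ∧ p3, w1
11. p3, w1
Accessibility: w0Rw1
Branch closes: p3 and ¬p3 both at w1.
All branches of the negation close; one closing branch shown above.

Valid in K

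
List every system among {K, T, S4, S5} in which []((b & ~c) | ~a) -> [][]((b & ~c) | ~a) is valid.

T-tableau for the negation ~([]((b & ~c) | ~a) -> [][]((b & ~c) | ~a)):
1. ~([]((b & ~c) | ~a) -> [][]((b & ~c) | ~a)), u
2. []((b & ~c) | ~a), u   [~->-rule on 1]
3. ~[][]((b & ~c) | ~a), u   [~->-rule on 1]
4. (b & ~c) | ~a, u   [[]-rule on 2 via uRu]
5. ~a, u   [|-rule on 4 (branches; this branch)]
6. ~[]((b & ~c) | ~a), v   [~[]-rule on 3: fresh world v, uRv]
7. (b & ~c) | ~a, v   [[]-rule on 2 via uRv]
8. ~a, v   [|-rule on 7 (branches; this branch)]
9. ~((b & ~c) | ~a), w   [~[]-rule on 6: fresh world w, vRw]
10. ~(b & ~c), w   [~|-rule on 9]
11. a, w   [~|-rule on 9]
12. c, w   [~&-rule on 10 (branches; this branch)]
Accessibility: uRu, uRv, vRv, vRw, wRw
Complete open branch: countermodel on a T-frame, so not valid in T, nor in K (the same frame is also a K-frame).
S4-tableau for the negation ~([]((b & ~c) | ~a) -> [][]((b & ~c) | ~a)):
1. ~([]((b & ~c) | ~a) -> [][]((b & ~c) | ~a)), u
2. []((b & ~c) | ~a), u   [~->-rule on 1]
3. ~[][]((b & ~c) | ~a), u   [~->-rule on 1]
4. (b & ~c) | ~a, u   [[]-rule on 2 via uRu]
5. b & ~c, u   [|-rule on 4 (branches; this branch)]
6. b, u   [&-rule on 5]
7. ~c, u   [&-rule on 5]
8. ~[]((b & ~c) | ~a), v   [~[]-rule on 3: fresh world v, uRv]
9. (b & ~c) | ~a, v   [[]-rule on 2 via uRv]
10. b & ~c, v   [|-rule on 9 (branches; this branch)]
11. b, v   [&-rule on 10]
12. ~c, v   [&-rule on 10]
13. ~((b & ~c) | ~a), w   [~[]-rule on 8: fresh world w, vRw]
14. ~(b & ~c), w   [~|-rule on 13]
15. a, w   [~|-rule on 13]
16. (b & ~c) | ~a, w   [[]-rule on 2 via uRw]
17. c, w   [~&-rule on 14 (branches; this branch)]
18. b & ~c, w   [|-rule on 16 (branches; this branch)]
19. b, w   [&-rule on 18]
20. ~c, w   [&-rule on 18]
Accessibility: uRu, uRv, uRw, vRv, vRw, wRw
Branch closes: c and ~c both at w.
Every branch closes (one shown): valid in S4, hence also in S5 (every theorem of S4 is a theorem of S5).

S4, S5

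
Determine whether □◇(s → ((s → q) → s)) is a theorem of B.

Tableau for the negation ¬□◇(s → ((s → q) → s)):
1. ¬□◇(s → ((s → q) → s)), w0
2. ¬◇(s → ((s → q) → s)), w1
3. ¬(s → ((s → q) → s)), w0
4. s, w0
5. ¬((s → q) → s), w0
6. s → q, w0
7. ¬s, w0
Accessibility: w0Rw0, w0Rw1, w1Rw0, w1Rw1
Branch closes: s and ¬s both at w0.
All branches of the negation close; one closing branch shown above.

Yes, valid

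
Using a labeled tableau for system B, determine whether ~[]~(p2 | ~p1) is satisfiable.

1. ~[]~(p2 | ~p1), 0
2. p2 | ~p1, 1
3. ~p1, 1
Accessibility: 0R0, 0R1, 1R0, 1R1

Yes, satisfiable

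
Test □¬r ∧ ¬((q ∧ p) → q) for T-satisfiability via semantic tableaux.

1. □¬r ∧ ¬((q ∧ p) → q), w0
2. □¬r, w0   [∧-rule on 1]
3. ¬((q ∧ p) → q), w0   [∧-rule on 1]
4. q ∧ p, w0   [¬→-rule on 3]
5. ¬q, w0   [¬→-rule on 3]
6. q, w0   [∧-rule on 4]
7. p, w0   [∧-rule on 4]
Accessibility: w0Rw0
Branch closes: q and ¬q both at w0.
(One branch shown.) All branches close.

Unsatisfiable (every branch closes)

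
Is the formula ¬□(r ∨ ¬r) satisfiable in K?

1. ¬□(r ∨ ¬r), w0
2. ¬(r ∨ ¬r), w1
3. ¬r, w1
4. r, w1
Accessibility: w0Rw1
Branch closes: r and ¬r both at w1.
All branches of the tableau close; one closing branch shown above.

Unsatisfiable (every branch closes)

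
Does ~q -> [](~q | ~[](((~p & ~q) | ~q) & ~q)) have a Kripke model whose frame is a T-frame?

1. ~q -> [](~q | ~[](((~p & ~q) | ~q) & ~q)), 0
2. [](~q | ~[](((~p & ~q) | ~q) & ~q)), 0
3. ~q | ~[](((~p & ~q) | ~q) & ~q), 0
4. ~[](((~p & ~q) | ~q) & ~q), 0
5. ~(((~p & ~q) | ~q) & ~q), 1
6. ~q | ~[](((~p & ~q) | ~q) & ~q), 1
7. q, 1
8. ~[](((~p & ~q) | ~q) & ~q), 1
9. ~(((~p & ~q) | ~q) & ~q), 2
10. q, 2
Accessibility: 0R0, 0R1, 1R1, 1R2, 2R2

Satisfiable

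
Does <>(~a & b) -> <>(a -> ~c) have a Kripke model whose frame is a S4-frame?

1. <>(~a & b) -> <>(a -> ~c), 0
2. <>(a -> ~c), 0
3. a -> ~c, 1
4. ~c, 1
Accessibility: 0R0, 0R1, 1R1

Yes, satisfiable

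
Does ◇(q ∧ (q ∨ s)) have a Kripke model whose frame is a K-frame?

Satisfiable

1. ◇(q ∧ (q ∨ s)), w0
2. q ∧ (q ∨ s), w1
3. q, w1
4. q ∨ s, w1
5. s, w1
Accessibility: w0Rw1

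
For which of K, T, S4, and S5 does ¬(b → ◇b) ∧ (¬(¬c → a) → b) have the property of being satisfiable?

T-tableau for the formula:
1. ¬(b → ◇b) ∧ (¬(¬c → a) → b), u
2. ¬(b → ◇b), u
3. ¬(¬c → a) → b, u
4. b, u
5. ¬◇b, u
6. ¬b, u
Accessibility: uRu
Branch closes: b and ¬b both at u.
Every branch closes (one shown): unsatisfiable in T, hence also in S4, S5 (every S4/S5-frame is a T-frame).
K-tableau for the formula:
1. ¬(b → ◇b) ∧ (¬(¬c → a) → b), u
2. ¬(b → ◇b), u
3. ¬(¬c → a) → b, u
4. b, u
5. ¬◇b, u
Complete open branch: satisfiable in K.

K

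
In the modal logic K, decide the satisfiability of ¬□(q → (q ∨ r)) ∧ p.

Unsatisfiable (every branch closes)

1. ¬□(q → (q ∨ r)) ∧ p, 0
2. ¬□(q → (q ∨ r)), 0   [∧-rule on 1]
3. p, 0   [∧-rule on 1]
4. ¬(q → (q ∨ r)), 1   [¬□-rule on 2: fresh world 1, 0R1]
5. q, 1   [¬→-rule on 4]
6. ¬(q ∨ r), 1   [¬→-rule on 4]
7. ¬q, 1   [¬∨-rule on 6]
8. ¬r, 1   [¬∨-rule on 6]
Accessibility: 0R1
Branch closes: q and ¬q both at 1.
All branches of the tableau close; one closing branch shown above.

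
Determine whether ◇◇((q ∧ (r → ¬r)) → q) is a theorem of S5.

Tableau for the negation ¬◇◇((q ∧ (r → ¬r)) → q):
1. ¬◇◇((q ∧ (r → ¬r)) → q), 0
2. ¬◇((q ∧ (r → ¬r)) → q), 0
3. ¬((q ∧ (r → ¬r)) → q), 0
4. q ∧ (r → ¬r), 0
5. ¬q, 0
6. q, 0
7. r → ¬r, 0
Accessibility: 0R0
Branch closes: q and ¬q both at 0.
Every branch of the negation's tableau closes; the branch above is one of them.

Valid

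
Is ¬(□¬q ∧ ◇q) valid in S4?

Yes, valid

Tableau for the negation □¬q ∧ ◇q:
1. □¬q ∧ ◇q, w0
2. □¬q, w0
3. ◇q, w0
4. ¬q, w0
5. q, w1
6. ¬q, w1
Accessibility: w0Rw0, w0Rw1, w1Rw1
Branch closes: q and ¬q both at w1.
Every branch of the negation's tableau closes; the branch above is one of them.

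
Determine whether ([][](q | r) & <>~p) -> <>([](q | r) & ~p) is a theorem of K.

Yes, valid

Tableau for the negation ~(([][](q | r) & <>~p) -> <>([](q | r) & ~p)):
1. ~(([][](q | r) & <>~p) -> <>([](q | r) & ~p)), 0
2. [][](q | r) & <>~p, 0   [~->-rule on 1]
3. ~<>([](q | r) & ~p), 0   [~->-rule on 1]
4. [][](q | r), 0   [&-rule on 2]
5. <>~p, 0   [&-rule on 2]
6. ~p, 1   [<>-rule on 5: fresh world 1, 0R1]
7. ~([](q | r) & ~p), 1   [~<>-rule on 3 via 0R1]
8. [](q | r), 1   [[]-rule on 4 via 0R1]
9. ~[](q | r), 1   [~&-rule on 7 (branches; this branch)]
10. ~(q | r), 2   [~[]-rule on 9: fresh world 2, 1R2]
11. ~q, 2   [~|-rule on 10]
12. ~r, 2   [~|-rule on 10]
13. q | r, 2   [[]-rule on 8 via 1R2]
14. r, 2   [|-rule on 13 (branches; this branch)]
Accessibility: 0R1, 1R2
Branch closes: r and ~r both at 2.
Every branch of the negation's tableau closes; the branch above is one of them.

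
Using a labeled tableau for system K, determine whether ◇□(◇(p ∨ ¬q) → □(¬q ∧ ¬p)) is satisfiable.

1. ◇□(◇(p ∨ ¬q) → □(¬q ∧ ¬p)), 0
2. □(◇(p ∨ ¬q) → □(¬q ∧ ¬p)), 1   [◇-rule on 1: fresh world 1, 0R1]
Accessibility: 0R1

Satisfiable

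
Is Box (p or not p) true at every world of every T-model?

Tableau for the negation not Box (p or not p):
1. not Box (p or not p), u
2. not (p or not p), v
3. not p, v
4. p, v
Accessibility: uRu, uRv, vRv
Branch closes: p and not p both at v.
Every branch of the negation's tableau closes; the branch above is one of them.

Valid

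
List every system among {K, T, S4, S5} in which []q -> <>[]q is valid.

K-tableau for the negation ~([]q -> <>[]q):
1. ~([]q -> <>[]q), w0
2. []q, w0
3. ~<>[]q, w0
Complete open branch: countermodel on a K-frame, so not valid in K.
T-tableau for the negation ~([]q -> <>[]q):
1. ~([]q -> <>[]q), w0
2. []q, w0
3. ~<>[]q, w0
4. q, w0
5. ~[]q, w0
6. ~q, w1
7. q, w1
Accessibility: w0Rw0, w0Rw1, w1Rw1
Branch closes: q and ~q both at w1.
Every branch closes (one shown): valid in T, hence also in S4, S5 (every theorem of T is a theorem of S4 and S5).

T, S4, S5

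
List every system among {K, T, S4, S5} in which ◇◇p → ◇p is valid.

S4, S5

T-tableau for the negation ¬(◇◇p → ◇p):
1. ¬(◇◇p → ◇p), 0
2. ◇◇p, 0
3. ¬◇p, 0
4. ¬p, 0
5. ◇p, 1
6. ¬p, 1
7. p, 2
Accessibility: 0R0, 0R1, 1R1, 1R2, 2R2
Complete open branch: countermodel on a T-frame, so not valid in T, nor in K (the same frame is also a K-frame).
S4-tableau for the negation ¬(◇◇p → ◇p):
1. ¬(◇◇p → ◇p), 0
2. ◇◇p, 0
3. ¬◇p, 0
4. ¬p, 0
5. ◇p, 1
6. ¬p, 1
7. p, 2
8. ¬p, 2
Accessibility: 0R0, 0R1, 0R2, 1R1, 1R2, 2R2
Branch closes: p and ¬p both at 2.
Every branch closes (one shown): valid in S4, hence also in S5 (every theorem of S4 is a theorem of S5).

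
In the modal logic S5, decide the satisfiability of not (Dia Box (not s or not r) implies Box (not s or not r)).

Unsatisfiable

1. not (Dia Box (not s or not r) implies Box (not s or not r)), u
2. Dia Box (not s or not r), u
3. not Box (not s or not r), u
4. Box (not s or not r), v
5. not s or not r, u
6. not s or not r, v
7. not r, u
8. not r, v
9. not (not s or not r), w
10. s, w
11. r, w
12. not s or not r, w
13. not r, w
Accessibility: uRu, uRv, uRw, vRu, vRv, vRw, wRu, wRv, wRw
Branch closes: r and not r both at w.
(One branch shown.) All branches close.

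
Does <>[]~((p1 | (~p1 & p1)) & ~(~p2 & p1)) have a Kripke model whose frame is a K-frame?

Yes, satisfiable

1. <>[]~((p1 | (~p1 & p1)) & ~(~p2 & p1)), w0
2. []~((p1 | (~p1 & p1)) & ~(~p2 & p1)), w1
Accessibility: w0Rw1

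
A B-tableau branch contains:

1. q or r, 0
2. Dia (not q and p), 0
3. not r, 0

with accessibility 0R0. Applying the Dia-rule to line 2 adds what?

a fresh world 1 with 0R1, and not q and p at 1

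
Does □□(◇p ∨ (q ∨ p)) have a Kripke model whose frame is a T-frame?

Satisfiable (open branch found)

1. □□(◇p ∨ (q ∨ p)), w0
2. □(◇p ∨ (q ∨ p)), w0
3. ◇p ∨ (q ∨ p), w0
4. q ∨ p, w0
5. p, w0
Accessibility: w0Rw0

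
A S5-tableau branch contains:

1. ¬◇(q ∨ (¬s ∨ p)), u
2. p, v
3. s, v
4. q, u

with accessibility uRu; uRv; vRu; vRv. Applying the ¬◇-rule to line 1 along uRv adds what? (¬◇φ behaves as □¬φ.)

¬(q ∨ (¬s ∨ p)), v

¬◇φ behaves as □¬φ: propagate the negated body to each accessible world.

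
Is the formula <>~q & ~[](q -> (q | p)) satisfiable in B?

1. <>~q & ~[](q -> (q | p)), 0
2. <>~q, 0   [&-rule on 1]
3. ~[](q -> (q | p)), 0   [&-rule on 1]
4. ~q, 1   [<>-rule on 2: fresh world 1, 0R1]
5. ~(q -> (q | p)), 2   [~[]-rule on 3: fresh world 2, 0R2]
6. q, 2   [~->-rule on 5]
7. ~(q | p), 2   [~->-rule on 5]
8. ~q, 2   [~|-rule on 7]
9. ~p, 2   [~|-rule on 7]
Accessibility: 0R0, 0R1, 0R2, 1R0, 1R1, 2R0, 2R2
Branch closes: q and ~q both at 2.
(One branch shown.) All branches close.

No, unsatisfiable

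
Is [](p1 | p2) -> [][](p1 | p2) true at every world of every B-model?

Not valid

Tableau for the negation ~([](p1 | p2) -> [][](p1 | p2)):
1. ~([](p1 | p2) -> [][](p1 | p2)), u
2. [](p1 | p2), u
3. ~[][](p1 | p2), u
4. p1 | p2, u
5. p2, u
6. ~[](p1 | p2), v
7. p1 | p2, v
8. p2, v
9. ~(p1 | p2), w
10. ~p1, w
11. ~p2, w
Accessibility: uRu, uRv, vRu, vRv, vRw, wRv, wRw
The negation has an open branch (countermodel exists).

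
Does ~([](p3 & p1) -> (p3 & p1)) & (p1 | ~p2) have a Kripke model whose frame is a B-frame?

1. ~([](p3 & p1) -> (p3 & p1)) & (p1 | ~p2), 0
2. ~([](p3 & p1) -> (p3 & p1)), 0
3. p1 | ~p2, 0
4. [](p3 & p1), 0
5. ~(p3 & p1), 0
6. p3 & p1, 0
7. p3, 0
8. p1, 0
9. ~p2, 0
10. ~p1, 0
Accessibility: 0R0
Branch closes: p1 and ~p1 both at 0.
All branches of the tableau close; one closing branch shown above.

Unsatisfiable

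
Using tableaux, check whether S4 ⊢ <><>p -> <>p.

Tableau for the negation ~(<><>p -> <>p):
1. ~(<><>p -> <>p), 0
2. <><>p, 0
3. ~<>p, 0
4. ~p, 0
5. <>p, 1
6. ~p, 1
7. p, 2
8. ~p, 2
Accessibility: 0R0, 0R1, 0R2, 1R1, 1R2, 2R2
Branch closes: p and ~p both at 2.
Every branch of the negation's tableau closes; the branch above is one of them.

Valid in S4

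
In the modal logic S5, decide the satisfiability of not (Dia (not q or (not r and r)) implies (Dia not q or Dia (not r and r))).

No, unsatisfiable

1. not (Dia (not q or (not r and r)) implies (Dia not q or Dia (not r and r))), 0
2. Dia (not q or (not r and r)), 0
3. not (Dia not q or Dia (not r and r)), 0
4. not Dia not q, 0
5. not Dia (not r and r), 0
6. q, 0
7. not (not r and r), 0
8. not r, 0
9. not q or (not r and r), 1
10. q, 1
11. not (not r and r), 1
12. not r and r, 1
13. not r, 1
14. r, 1
Accessibility: 0R0, 0R1, 1R0, 1R1
Branch closes: r and not r both at 1.
Every branch closes; the branch above is one of them.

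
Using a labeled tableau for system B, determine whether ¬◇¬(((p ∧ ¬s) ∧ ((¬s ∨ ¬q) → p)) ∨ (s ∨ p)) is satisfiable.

1. ¬◇¬(((p ∧ ¬s) ∧ ((¬s ∨ ¬q) → p)) ∨ (s ∨ p)), w0
2. ((p ∧ ¬s) ∧ ((¬s ∨ ¬q) → p)) ∨ (s ∨ p), w0
3. s ∨ p, w0
4. p, w0
Accessibility: w0Rw0

Yes, satisfiable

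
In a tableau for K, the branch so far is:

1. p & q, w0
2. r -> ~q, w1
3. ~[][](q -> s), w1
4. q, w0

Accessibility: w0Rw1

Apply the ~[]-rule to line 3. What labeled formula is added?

a fresh world w2 with w1Rw2, and ~[](q -> s) at w2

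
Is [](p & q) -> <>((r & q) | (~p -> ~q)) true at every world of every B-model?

Valid in B

Tableau for the negation ~([](p & q) -> <>((r & q) | (~p -> ~q))):
1. ~([](p & q) -> <>((r & q) | (~p -> ~q))), u
2. [](p & q), u   [~->-rule on 1]
3. ~<>((r & q) | (~p -> ~q)), u   [~->-rule on 1]
4. p & q, u   [[]-rule on 2 via uRu]
5. p, u   [&-rule on 4]
6. q, u   [&-rule on 4]
7. ~((r & q) | (~p -> ~q)), u   [~<>-rule on 3 via uRu]
8. ~(r & q), u   [~|-rule on 7]
9. ~(~p -> ~q), u   [~|-rule on 7]
10. ~p, u   [~->-rule on 9]
Accessibility: uRu
Branch closes: p and ~p both at u.
All branches of the negation close; one closing branch shown above.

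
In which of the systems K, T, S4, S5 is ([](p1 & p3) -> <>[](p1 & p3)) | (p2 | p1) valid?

T-tableau for the negation ~(([](p1 & p3) -> <>[](p1 & p3)) | (p2 | p1)):
1. ~(([](p1 & p3) -> <>[](p1 & p3)) | (p2 | p1)), u
2. ~([](p1 & p3) -> <>[](p1 & p3)), u
3. ~(p2 | p1), u
4. [](p1 & p3), u
5. ~<>[](p1 & p3), u
6. ~p2, u
7. ~p1, u
8. p1 & p3, u
9. p1, u
10. p3, u
Accessibility: uRu
Branch closes: p1 and ~p1 both at u.
Every branch closes (one shown): valid in T, hence also in S4, S5 (every theorem of T is a theorem of S4 and S5).
K-tableau for the negation ~(([](p1 & p3) -> <>[](p1 & p3)) | (p2 | p1)):
1. ~(([](p1 & p3) -> <>[](p1 & p3)) | (p2 | p1)), u
2. ~([](p1 & p3) -> <>[](p1 & p3)), u
3. ~(p2 | p1), u
4. [](p1 & p3), u
5. ~<>[](p1 & p3), u
6. ~p2, u
7. ~p1, u
Complete open branch: countermodel on a K-frame, so not valid in K.

T, S4, S5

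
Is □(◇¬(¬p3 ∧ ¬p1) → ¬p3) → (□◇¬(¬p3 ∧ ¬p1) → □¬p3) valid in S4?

Tableau for the negation ¬(□(◇¬(¬p3 ∧ ¬p1) → ¬p3) → (□◇¬(¬p3 ∧ ¬p1) → □¬p3)):
1. ¬(□(◇¬(¬p3 ∧ ¬p1) → ¬p3) → (□◇¬(¬p3 ∧ ¬p1) → □¬p3)), w0
2. □(◇¬(¬p3 ∧ ¬p1) → ¬p3), w0
3. ¬(□◇¬(¬p3 ∧ ¬p1) → □¬p3), w0
4. □◇¬(¬p3 ∧ ¬p1), w0
5. ¬□¬p3, w0
6. ◇¬(¬p3 ∧ ¬p1) → ¬p3, w0
7. ◇¬(¬p3 ∧ ¬p1), w0
8. ¬◇¬(¬p3 ∧ ¬p1), w0
9. ¬p3 ∧ ¬p1, w0
10. ¬p3, w0
11. ¬p1, w0
12. p3, w1
13. ◇¬(¬p3 ∧ ¬p1) → ¬p3, w1
14. ◇¬(¬p3 ∧ ¬p1), w1
15. ¬p3 ∧ ¬p1, w1
16. ¬p3, w1
17. ¬p1, w1
Accessibility: w0Rw0, w0Rw1, w1Rw1
Branch closes: p3 and ¬p3 both at w1.
All branches of the negation close; one closing branch shown above.

Valid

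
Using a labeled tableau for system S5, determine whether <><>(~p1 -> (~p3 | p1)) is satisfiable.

Satisfiable

1. <><>(~p1 -> (~p3 | p1)), 0
2. <>(~p1 -> (~p3 | p1)), 1   [<>-rule on 1: fresh world 1, 0R1]
3. ~p1 -> (~p3 | p1), 2   [<>-rule on 2: fresh world 2, 1R2]
4. ~p3 | p1, 2   [->-rule on 3 (branches; this branch)]
5. p1, 2   [|-rule on 4 (branches; this branch)]
Accessibility: 0R0, 0R1, 0R2, 1R0, 1R1, 1R2, 2R0, 2R1, 2R2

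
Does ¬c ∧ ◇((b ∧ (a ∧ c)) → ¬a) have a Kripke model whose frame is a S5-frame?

Yes, satisfiable

1. ¬c ∧ ◇((b ∧ (a ∧ c)) → ¬a), w0
2. ¬c, w0   [∧-rule on 1]
3. ◇((b ∧ (a ∧ c)) → ¬a), w0   [∧-rule on 1]
4. (b ∧ (a ∧ c)) → ¬a, w1   [◇-rule on 3: fresh world w1, w0Rw1]
5. ¬a, w1   [→-rule on 4 (branches; this branch)]
Accessibility: w0Rw0, w0Rw1, w1Rw0, w1Rw1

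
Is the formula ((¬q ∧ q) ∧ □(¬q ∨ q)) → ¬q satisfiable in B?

Satisfiable

1. ((¬q ∧ q) ∧ □(¬q ∨ q)) → ¬q, u
2. ¬q, u   [→-rule on 1 (branches; this branch)]
Accessibility: uRu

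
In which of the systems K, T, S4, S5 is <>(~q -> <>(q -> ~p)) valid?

T-tableau for the negation ~<>(~q -> <>(q -> ~p)):
1. ~<>(~q -> <>(q -> ~p)), u
2. ~(~q -> <>(q -> ~p)), u
3. ~q, u
4. ~<>(q -> ~p), u
5. ~(q -> ~p), u
6. q, u
7. p, u
Accessibility: uRu
Branch closes: q and ~q both at u.
Every branch closes (one shown): valid in T, hence also in S4, S5 (every theorem of T is a theorem of S4 and S5).
K-tableau for the negation ~<>(~q -> <>(q -> ~p)):
1. ~<>(~q -> <>(q -> ~p)), u
Complete open branch: countermodel on a K-frame, so not valid in K.

T, S4, S5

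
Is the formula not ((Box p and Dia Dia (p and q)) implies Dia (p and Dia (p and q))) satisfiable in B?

1. not ((Box p and Dia Dia (p and q)) implies Dia (p and Dia (p and q))), w0
2. Box p and Dia Dia (p and q), w0
3. not Dia (p and Dia (p and q)), w0
4. Box p, w0
5. Dia Dia (p and q), w0
6. not (p and Dia (p and q)), w0
7. p, w0
8. not Dia (p and q), w0
9. not (p and q), w0
10. not q, w0
11. Dia (p and q), w1
12. not (p and Dia (p and q)), w1
13. p, w1
14. not (p and q), w1
15. not Dia (p and q), w1
16. not q, w1
17. p and q, w2
18. p, w2
19. q, w2
20. not (p and q), w2
21. not q, w2
Accessibility: w0Rw0, w0Rw1, w1Rw0, w1Rw1, w1Rw2, w2Rw1, w2Rw2
Branch closes: q and not q both at w2.
All branches of the tableau close; one closing branch shown above.

No, unsatisfiable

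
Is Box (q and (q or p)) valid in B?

Tableau for the negation not Box (q and (q or p)):
1. not Box (q and (q or p)), u
2. not (q and (q or p)), v
3. not (q or p), v
4. not q, v
5. not p, v
Accessibility: uRu, uRv, vRu, vRv
The negation has an open branch (countermodel exists).

Not valid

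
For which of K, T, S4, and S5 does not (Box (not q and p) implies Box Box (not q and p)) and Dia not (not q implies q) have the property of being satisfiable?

T-tableau for the formula:
1. not (Box (not q and p) implies Box Box (not q and p)) and Dia not (not q implies q), w0
2. not (Box (not q and p) implies Box Box (not q and p)), w0
3. Dia not (not q implies q), w0
4. Box (not q and p), w0
5. not Box Box (not q and p), w0
6. not q and p, w0
7. not q, w0
8. p, w0
9. not (not q implies q), w1
10. not q, w1
11. not q and p, w1
12. p, w1
13. not Box (not q and p), w2
14. not q and p, w2
15. not q, w2
16. p, w2
17. not (not q and p), w3
18. not p, w3
Accessibility: w0Rw0, w0Rw1, w0Rw2, w1Rw1, w2Rw2, w2Rw3, w3Rw3
Complete open branch: satisfiable in T, hence also in K (this T-model is also a K-model).
S4-tableau for the formula:
1. not (Box (not q and p) implies Box Box (not q and p)) and Dia not (not q implies q), w0
2. not (Box (not q and p) implies Box Box (not q and p)), w0
3. Dia not (not q implies q), w0
4. Box (not q and p), w0
5. not Box Box (not q and p), w0
6. not q and p, w0
7. not q, w0
8. p, w0
9. not (not q implies q), w1
10. not q, w1
11. not q and p, w1
12. p, w1
13. not Box (not q and p), w2
14. not q and p, w2
15. not q, w2
16. p, w2
17. not (not q and p), w3
18. not q and p, w3
19. not q, w3
20. p, w3
21. not p, w3
Accessibility: w0Rw0, w0Rw1, w0Rw2, w0Rw3, w1Rw1, w2Rw2, w2Rw3, w3Rw3
Branch closes: p and not p both at w3.
Every branch closes (one shown): unsatisfiable in S4, hence also in S5 (every S5-frame is an S4-frame).

K, T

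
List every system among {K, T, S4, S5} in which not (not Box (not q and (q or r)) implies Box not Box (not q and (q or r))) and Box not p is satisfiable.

K, T, S4

S4-tableau for the formula:
1. not (not Box (not q and (q or r)) implies Box not Box (not q and (q or r))) and Box not p, w0
2. not (not Box (not q and (q or r)) implies Box not Box (not q and (q or r))), w0
3. Box not p, w0
4. not Box (not q and (q or r)), w0
5. not Box not Box (not q and (q or r)), w0
6. not p, w0
7. not (not q and (q or r)), w1
8. not p, w1
9. not (q or r), w1
10. not q, w1
11. not r, w1
12. Box (not q and (q or r)), w2
13. not p, w2
14. not q and (q or r), w2
15. not q, w2
16. q or r, w2
17. r, w2
Accessibility: w0Rw0, w0Rw1, w0Rw2, w1Rw1, w2Rw2
Complete open branch: satisfiable in S4, hence also in K, T (this S4-model is also a K-model and a T-model).
S5-tableau for the formula:
1. not (not Box (not q and (q or r)) implies Box not Box (not q and (q or r))) and Box not p, w0
2. not (not Box (not q and (q or r)) implies Box not Box (not q and (q or r))), w0
3. Box not p, w0
4. not Box (not q and (q or r)), w0
5. not Box not Box (not q and (q or r)), w0
6. not p, w0
7. not (not q and (q or r)), w1
8. not p, w1
9. not (q or r), w1
10. not q, w1
11. not r, w1
12. Box (not q and (q or r)), w2
13. not p, w2
14. not q and (q or r), w0
15. not q, w0
16. q or r, w0
17. not q and (q or r), w1
18. q or r, w1
19. not q and (q or r), w2
20. not q, w2
21. q or r, w2
22. r, w0
23. r, w1
Accessibility: w0Rw0, w0Rw1, w0Rw2, w1Rw0, w1Rw1, w1Rw2, w2Rw0, w2Rw1, w2Rw2
Branch closes: r and not r both at w1.
Every branch closes (one shown): unsatisfiable in S5.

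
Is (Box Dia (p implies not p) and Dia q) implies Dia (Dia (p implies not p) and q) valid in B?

Yes, valid

Tableau for the negation not ((Box Dia (p implies not p) and Dia q) implies Dia (Dia (p implies not p) and q)):
1. not ((Box Dia (p implies not p) and Dia q) implies Dia (Dia (p implies not p) and q)), w0
2. Box Dia (p implies not p) and Dia q, w0
3. not Dia (Dia (p implies not p) and q), w0
4. Box Dia (p implies not p), w0
5. Dia q, w0
6. not (Dia (p implies not p) and q), w0
7. Dia (p implies not p), w0
8. not q, w0
9. q, w1
10. not (Dia (p implies not p) and q), w1
11. Dia (p implies not p), w1
12. not Dia (p implies not p), w1
13. not (p implies not p), w0
14. p, w0
15. not (p implies not p), w1
16. p, w1
17. p implies not p, w2
18. not (Dia (p implies not p) and q), w2
19. Dia (p implies not p), w2
20. not p, w2
21. not q, w2
22. p implies not p, w3
23. not (p implies not p), w3
24. p, w3
25. not p, w3
Accessibility: w0Rw0, w0Rw1, w0Rw2, w1Rw0, w1Rw1, w1Rw3, w2Rw0, w2Rw2, w3Rw1, w3Rw3
Branch closes: p and not p both at w3.
All branches of the negation close; one closing branch shown above.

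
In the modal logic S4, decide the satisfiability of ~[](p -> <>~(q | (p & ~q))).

1. ~[](p -> <>~(q | (p & ~q))), u
2. ~(p -> <>~(q | (p & ~q))), v   [~[]-rule on 1: fresh world v, uRv]
3. p, v   [~->-rule on 2]
4. ~<>~(q | (p & ~q)), v   [~->-rule on 2]
5. q | (p & ~q), v   [~<>-rule on 4 via vRv]
6. p & ~q, v   [|-rule on 5 (branches; this branch)]
7. ~q, v   [&-rule on 6]
Accessibility: uRu, uRv, vRv

Satisfiable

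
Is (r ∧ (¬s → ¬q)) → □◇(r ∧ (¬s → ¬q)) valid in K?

No, not valid

Tableau for the negation ¬((r ∧ (¬s → ¬q)) → □◇(r ∧ (¬s → ¬q))):
1. ¬((r ∧ (¬s → ¬q)) → □◇(r ∧ (¬s → ¬q))), u
2. r ∧ (¬s → ¬q), u   [¬→-rule on 1]
3. ¬□◇(r ∧ (¬s → ¬q)), u   [¬→-rule on 1]
4. r, u   [∧-rule on 2]
5. ¬s → ¬q, u   [∧-rule on 2]
6. ¬q, u   [→-rule on 5 (branches; this branch)]
7. ¬◇(r ∧ (¬s → ¬q)), v   [¬□-rule on 3: fresh world v, uRv]
Accessibility: uRv
The negation has an open branch (countermodel exists).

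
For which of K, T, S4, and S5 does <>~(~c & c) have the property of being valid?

K-tableau for the negation ~<>~(~c & c):
1. ~<>~(~c & c), w0
Complete open branch: countermodel on a K-frame, so not valid in K.
T-tableau for the negation ~<>~(~c & c):
1. ~<>~(~c & c), w0
2. ~c & c, w0   [~<>-rule on 1 via w0Rw0]
3. ~c, w0   [&-rule on 2]
4. c, w0   [&-rule on 2]
Accessibility: w0Rw0
Branch closes: c and ~c both at w0.
Every branch closes (one shown): valid in T, hence also in S4, S5 (every theorem of T is a theorem of S4 and S5).

T, S4, S5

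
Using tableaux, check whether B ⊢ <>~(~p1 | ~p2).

Not valid

Tableau for the negation ~<>~(~p1 | ~p2):
1. ~<>~(~p1 | ~p2), 0
2. ~p1 | ~p2, 0
3. ~p2, 0
Accessibility: 0R0
The negation has an open branch (countermodel exists).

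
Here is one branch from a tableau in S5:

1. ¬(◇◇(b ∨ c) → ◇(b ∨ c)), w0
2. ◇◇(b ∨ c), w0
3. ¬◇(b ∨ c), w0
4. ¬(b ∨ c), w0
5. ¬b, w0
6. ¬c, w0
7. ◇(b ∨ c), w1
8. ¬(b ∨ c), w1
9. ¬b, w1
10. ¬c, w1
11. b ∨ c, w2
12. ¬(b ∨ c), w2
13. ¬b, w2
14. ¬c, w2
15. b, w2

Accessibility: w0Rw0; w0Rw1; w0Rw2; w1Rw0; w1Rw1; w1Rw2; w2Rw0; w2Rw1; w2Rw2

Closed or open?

Both b and ¬b appear at w2.

Closed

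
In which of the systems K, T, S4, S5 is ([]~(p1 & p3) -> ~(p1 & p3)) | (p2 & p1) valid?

T-tableau for the negation ~(([]~(p1 & p3) -> ~(p1 & p3)) | (p2 & p1)):
1. ~(([]~(p1 & p3) -> ~(p1 & p3)) | (p2 & p1)), w0
2. ~([]~(p1 & p3) -> ~(p1 & p3)), w0
3. ~(p2 & p1), w0
4. []~(p1 & p3), w0
5. p1 & p3, w0
6. p1, w0
7. p3, w0
8. ~(p1 & p3), w0
9. ~p2, w0
10. ~p3, w0
Accessibility: w0Rw0
Branch closes: p3 and ~p3 both at w0.
Every branch closes (one shown): valid in T, hence also in S4, S5 (every theorem of T is a theorem of S4 and S5).
K-tableau for the negation ~(([]~(p1 & p3) -> ~(p1 & p3)) | (p2 & p1)):
1. ~(([]~(p1 & p3) -> ~(p1 & p3)) | (p2 & p1)), w0
2. ~([]~(p1 & p3) -> ~(p1 & p3)), w0
3. ~(p2 & p1), w0
4. []~(p1 & p3), w0
5. p1 & p3, w0
6. p1, w0
7. p3, w0
8. ~p2, w0
Complete open branch: countermodel on a K-frame, so not valid in K.

T, S4, S5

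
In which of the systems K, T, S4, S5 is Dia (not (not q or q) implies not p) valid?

T-tableau for the negation not Dia (not (not q or q) implies not p):
1. not Dia (not (not q or q) implies not p), u
2. not (not (not q or q) implies not p), u
3. not (not q or q), u
4. p, u
5. q, u
6. not q, u
Accessibility: uRu
Branch closes: q and not q both at u.
Every branch closes (one shown): valid in T, hence also in S4, S5 (every theorem of T is a theorem of S4 and S5).
K-tableau for the negation not Dia (not (not q or q) implies not p):
1. not Dia (not (not q or q) implies not p), u
Complete open branch: countermodel on a K-frame, so not valid in K.

T, S4, S5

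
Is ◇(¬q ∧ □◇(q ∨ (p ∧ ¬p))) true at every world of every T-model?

No, not valid

Tableau for the negation ¬◇(¬q ∧ □◇(q ∨ (p ∧ ¬p))):
1. ¬◇(¬q ∧ □◇(q ∨ (p ∧ ¬p))), u
2. ¬(¬q ∧ □◇(q ∨ (p ∧ ¬p))), u   [¬◇-rule on 1 via uRu]
3. ¬□◇(q ∨ (p ∧ ¬p)), u   [¬∧-rule on 2 (branches; this branch)]
4. ¬◇(q ∨ (p ∧ ¬p)), v   [¬□-rule on 3: fresh world v, uRv]
5. ¬(¬q ∧ □◇(q ∨ (p ∧ ¬p))), v   [¬◇-rule on 1 via uRv]
6. ¬(q ∨ (p ∧ ¬p)), v   [¬◇-rule on 4 via vRv]
7. ¬q, v   [¬∨-rule on 6]
8. ¬(p ∧ ¬p), v   [¬∨-rule on 6]
9. ¬□◇(q ∨ (p ∧ ¬p)), v   [¬∧-rule on 5 (branches; this branch)]
10. p, v   [¬∧-rule on 8 (branches; this branch)]
11. ¬◇(q ∨ (p ∧ ¬p)), w   [¬□-rule on 9: fresh world w, vRw]
12. ¬(q ∨ (p ∧ ¬p)), w   [¬◇-rule on 4 via vRw]
13. ¬q, w   [¬∨-rule on 12]
14. ¬(p ∧ ¬p), w   [¬∨-rule on 12]
15. p, w   [¬∧-rule on 14 (branches; this branch)]
Accessibility: uRu, uRv, vRv, vRw, wRw
The negation has an open branch (countermodel exists).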